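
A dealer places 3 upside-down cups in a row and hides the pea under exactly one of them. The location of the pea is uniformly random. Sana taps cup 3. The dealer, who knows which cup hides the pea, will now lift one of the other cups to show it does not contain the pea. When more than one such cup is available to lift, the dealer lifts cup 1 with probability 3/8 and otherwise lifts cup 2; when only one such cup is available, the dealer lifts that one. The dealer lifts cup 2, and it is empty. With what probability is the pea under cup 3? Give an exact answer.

Consider each possible location of the pea in turn.
If it is under cup 1 (prior 1/3): only cup 2 is available, probability 1; weight (1/3)·1 = 1/3.
If it is under cup 2 (prior 1/3): the dealer opened cup 2, so this case is ruled out; weight (1/3)·0 = 0.
If it is under cup 3 (prior 1/3): cup 1 is available but not opened, probability 5/8; weight (1/3)·(5/8) = 5/24.
The weights sum to 13/24.
So P(the pea under cup 3 | the dealer opened cup 2) = (5/24) / (13/24) = 5/13.

5/13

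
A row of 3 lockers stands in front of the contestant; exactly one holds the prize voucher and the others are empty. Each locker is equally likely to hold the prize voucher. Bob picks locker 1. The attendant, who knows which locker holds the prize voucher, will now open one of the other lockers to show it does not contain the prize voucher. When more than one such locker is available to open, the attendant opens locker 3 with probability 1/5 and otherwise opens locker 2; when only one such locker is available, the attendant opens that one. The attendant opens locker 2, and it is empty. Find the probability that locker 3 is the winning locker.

5/9

Apply Bayes' rule, conditioning on where the prize voucher actually is.
If it is in locker 1 (prior 1/3): locker 3 is available but not opened, probability 4/5; weight (1/3)·(4/5) = 4/15.
If it is in locker 2 (prior 1/3): the attendant opened locker 2, so this case is ruled out; weight (1/3)·0 = 0.
If it is in locker 3 (prior 1/3): only locker 2 is available, probability 1; weight (1/3)·1 = 1/3.
The weights sum to 3/5.
So P(the prize voucher in locker 3 | the attendant opened locker 2) = (1/3) / (3/5) = 5/9.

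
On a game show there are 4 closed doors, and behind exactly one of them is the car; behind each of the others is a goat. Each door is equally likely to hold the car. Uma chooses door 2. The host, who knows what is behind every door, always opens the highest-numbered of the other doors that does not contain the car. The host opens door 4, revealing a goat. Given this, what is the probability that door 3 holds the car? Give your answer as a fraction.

Consider each possible location of the car in turn.
If it is behind any of doors 1, 2, and 3 (prior 1/4 each): door 4 is the highest-numbered option available, probability 1; weight (1/4)·1 = 1/4 each.
If it is behind door 4 (prior 1/4): the host opened door 4, so this case is ruled out; weight (1/4)·0 = 0.
The weights sum to 3/4.
So P(the car behind door 3 | the host opened door 4) = (1/4) / (3/4) = 1/3.

1/3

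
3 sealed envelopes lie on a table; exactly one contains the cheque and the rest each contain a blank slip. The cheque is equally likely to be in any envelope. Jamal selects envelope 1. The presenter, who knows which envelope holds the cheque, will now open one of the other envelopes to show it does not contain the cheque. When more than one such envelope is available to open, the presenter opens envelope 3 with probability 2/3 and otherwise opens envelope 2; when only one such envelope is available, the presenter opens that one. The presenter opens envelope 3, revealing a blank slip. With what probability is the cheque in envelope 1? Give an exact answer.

2/5

Apply Bayes' rule, conditioning on where the cheque actually is.
If it is in envelope 1 (prior 1/3): envelope 3 is available, opened with probability 2/3; weight (1/3)·(2/3) = 2/9.
If it is in envelope 2 (prior 1/3): only envelope 3 is available, probability 1; weight (1/3)·1 = 1/3.
If it is in envelope 3 (prior 1/3): the presenter opened envelope 3, so this case is ruled out; weight (1/3)·0 = 0.
The weights sum to 5/9.
So P(the cheque in envelope 1 | the presenter opened envelope 3) = (2/9) / (5/9) = 2/5.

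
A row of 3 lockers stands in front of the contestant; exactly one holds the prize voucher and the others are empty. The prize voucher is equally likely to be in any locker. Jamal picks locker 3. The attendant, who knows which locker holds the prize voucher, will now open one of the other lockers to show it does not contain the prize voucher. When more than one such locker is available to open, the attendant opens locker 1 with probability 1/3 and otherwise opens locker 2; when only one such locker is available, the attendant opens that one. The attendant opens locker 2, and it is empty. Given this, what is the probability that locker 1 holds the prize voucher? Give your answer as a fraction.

Apply Bayes' rule, conditioning on where the prize voucher actually is.
If it is in locker 1 (prior 1/3): only locker 2 is available, probability 1; weight (1/3)·1 = 1/3.
If it is in locker 2 (prior 1/3): the attendant opened locker 2, so this case is ruled out; weight (1/3)·0 = 0.
If it is in locker 3 (prior 1/3): locker 1 is available but not opened, probability 2/3; weight (1/3)·(2/3) = 2/9.
The weights sum to 5/9.
So P(the prize voucher in locker 1 | the attendant opened locker 2) = (1/3) / (5/9) = 3/5.

3/5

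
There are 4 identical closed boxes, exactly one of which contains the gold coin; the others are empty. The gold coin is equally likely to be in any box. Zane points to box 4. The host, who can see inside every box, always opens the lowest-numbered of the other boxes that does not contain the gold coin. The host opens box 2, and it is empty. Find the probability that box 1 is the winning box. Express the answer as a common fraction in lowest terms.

1

Condition on the true location of the gold coin.
If it is in box 1 (prior 1/4): box 2 is the lowest-numbered option available, probability 1; weight (1/4)·1 = 1/4.
If it is in box 2 (prior 1/4): the host opened box 2, so this case is ruled out; weight (1/4)·0 = 0.
If it is in either of boxes 3 and 4 (prior 1/4 each): the host would have opened box 1 instead, probability 0; weight (1/4)·0 = 0 each.
The weights sum to 1/4.
So P(the gold coin in box 1 | the host opened box 2) = (1/4) / (1/4) = 1.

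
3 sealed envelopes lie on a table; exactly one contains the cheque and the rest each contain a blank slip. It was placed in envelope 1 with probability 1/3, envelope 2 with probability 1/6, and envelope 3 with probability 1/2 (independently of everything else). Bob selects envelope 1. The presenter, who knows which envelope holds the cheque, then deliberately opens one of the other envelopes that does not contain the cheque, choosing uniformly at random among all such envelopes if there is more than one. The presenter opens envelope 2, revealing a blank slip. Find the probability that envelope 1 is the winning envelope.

Apply Bayes' rule, conditioning on where the cheque actually is.
If it is in envelope 1 (prior 1/3): the presenter has 2 equally likely choices, so probability 1/2; weight (1/3)·(1/2) = 1/6.
If it is in envelope 2 (prior 1/6): the presenter opened envelope 2, so this case is ruled out; weight (1/6)·0 = 0.
If it is in envelope 3 (prior 1/2): the presenter has no choice, probability 1; weight (1/2)·1 = 1/2.
The weights sum to 2/3.
So P(the cheque in envelope 1 | the presenter opened envelope 2) = (1/6) / (2/3) = 1/4.

1/4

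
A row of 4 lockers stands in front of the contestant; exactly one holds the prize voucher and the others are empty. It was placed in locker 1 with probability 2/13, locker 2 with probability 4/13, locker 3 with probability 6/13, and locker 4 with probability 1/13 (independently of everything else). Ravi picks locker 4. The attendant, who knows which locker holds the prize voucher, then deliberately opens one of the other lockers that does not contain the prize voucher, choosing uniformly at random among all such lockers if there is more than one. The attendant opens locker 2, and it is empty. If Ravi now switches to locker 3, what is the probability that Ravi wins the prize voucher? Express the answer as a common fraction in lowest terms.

9/13

Condition on the true location of the prize voucher.
If it is in locker 1 (prior 2/13): the attendant has 2 equally likely choices, so probability 1/2; weight (2/13)·(1/2) = 1/13.
If it is in locker 2 (prior 4/13): the attendant opened locker 2, so this case is ruled out; weight (4/13)·0 = 0.
If it is in locker 3 (prior 6/13): the attendant has 2 equally likely choices, so probability 1/2; weight (6/13)·(1/2) = 3/13.
If it is in locker 4 (prior 1/13): the attendant has 3 equally likely choices, so probability 1/3; weight (1/13)·(1/3) = 1/39.
The weights sum to 1/3.
So P(the prize voucher in locker 3 | the attendant opened locker 2) = (3/13) / (1/3) = 9/13.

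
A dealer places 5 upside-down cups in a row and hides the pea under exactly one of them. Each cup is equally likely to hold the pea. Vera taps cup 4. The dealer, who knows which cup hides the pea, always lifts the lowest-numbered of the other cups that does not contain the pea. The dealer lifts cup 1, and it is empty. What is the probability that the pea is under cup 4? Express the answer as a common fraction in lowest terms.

1/4

Consider each possible location of the pea in turn.
If it is under cup 1 (prior 1/5): the dealer opened cup 1, so this case is ruled out; weight (1/5)·0 = 0.
If it is under any of cups 2, 3, 4, and 5 (prior 1/5 each): cup 1 is the lowest-numbered option available, probability 1; weight (1/5)·1 = 1/5 each.
The weights sum to 4/5.
So P(the pea under cup 4 | the dealer opened cup 1) = (1/5) / (4/5) = 1/4.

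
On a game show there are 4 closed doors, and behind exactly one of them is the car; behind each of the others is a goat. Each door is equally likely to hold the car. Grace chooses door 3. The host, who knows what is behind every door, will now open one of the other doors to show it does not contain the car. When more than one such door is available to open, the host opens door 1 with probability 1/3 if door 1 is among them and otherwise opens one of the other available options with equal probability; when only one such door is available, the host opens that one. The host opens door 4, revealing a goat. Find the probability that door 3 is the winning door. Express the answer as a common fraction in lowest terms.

2/9

Apply Bayes' rule, conditioning on where the car actually is.
If it is behind door 1 (prior 1/4): door 1 holds the prize so is unavailable; the host chooses uniformly among the 2 others, probability 1/2; weight (1/4)·(1/2) = 1/8.
If it is behind door 2 (prior 1/4): door 1 is available but not opened, probability 2/3; weight (1/4)·(2/3) = 1/6.
If it is behind door 3 (prior 1/4): door 1 is available but not opened; door 4 gets probability (1 − 1/3)/2 = 1/3; weight (1/4)·(1/3) = 1/12.
If it is behind door 4 (prior 1/4): the host opened door 4, so this case is ruled out; weight (1/4)·0 = 0.
The weights sum to 3/8.
So P(the car behind door 3 | the host opened door 4) = (1/12) / (3/8) = 2/9.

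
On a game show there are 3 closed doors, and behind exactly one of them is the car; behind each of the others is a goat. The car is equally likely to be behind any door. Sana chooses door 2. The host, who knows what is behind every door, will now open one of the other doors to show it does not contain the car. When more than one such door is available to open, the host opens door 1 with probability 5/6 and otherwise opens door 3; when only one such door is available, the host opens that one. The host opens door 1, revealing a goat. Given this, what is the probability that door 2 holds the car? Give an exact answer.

5/11

Condition on the true location of the car.
If it is behind door 1 (prior 1/3): the host opened door 1, so this case is ruled out; weight (1/3)·0 = 0.
If it is behind door 2 (prior 1/3): door 1 is available, opened with probability 5/6; weight (1/3)·(5/6) = 5/18.
If it is behind door 3 (prior 1/3): only door 1 is available, probability 1; weight (1/3)·1 = 1/3.
The weights sum to 11/18.
So P(the car behind door 2 | the host opened door 1) = (5/18) / (11/18) = 5/11.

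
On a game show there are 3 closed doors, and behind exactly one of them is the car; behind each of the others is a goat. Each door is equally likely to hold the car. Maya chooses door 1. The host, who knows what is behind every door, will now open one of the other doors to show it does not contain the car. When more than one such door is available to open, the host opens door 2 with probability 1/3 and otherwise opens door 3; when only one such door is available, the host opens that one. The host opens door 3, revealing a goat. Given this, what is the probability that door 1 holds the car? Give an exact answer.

Apply Bayes' rule, conditioning on where the car actually is.
If it is behind door 1 (prior 1/3): door 2 is available but not opened, probability 2/3; weight (1/3)·(2/3) = 2/9.
If it is behind door 2 (prior 1/3): only door 3 is available, probability 1; weight (1/3)·1 = 1/3.
If it is behind door 3 (prior 1/3): the host opened door 3, so this case is ruled out; weight (1/3)·0 = 0.
The weights sum to 5/9.
So P(the car behind door 1 | the host opened door 3) = (2/9) / (5/9) = 2/5.

2/5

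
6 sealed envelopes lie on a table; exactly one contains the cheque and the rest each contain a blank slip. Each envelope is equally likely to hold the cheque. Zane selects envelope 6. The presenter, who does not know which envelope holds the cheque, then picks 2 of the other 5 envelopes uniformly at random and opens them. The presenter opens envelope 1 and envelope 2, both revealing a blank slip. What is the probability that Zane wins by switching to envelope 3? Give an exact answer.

Apply Bayes' rule, conditioning on where the cheque actually is.
If it is in either of envelopes 1 and 2 (prior 1/6 each): that envelope was opened and seen not to hold the prize — ruled out; weight (1/6)·0 = 0 each.
If it is in any of envelopes 3, 4, 5, and 6 (prior 1/6 each): the presenter picks exactly this set with probability 1/10 regardless, and none is the prize; weight (1/6)·(1/10) = 1/60 each.
The weights sum to 1/15.
So P(the cheque in envelope 3 | the presenter opened envelope 1 and envelope 2) = (1/60) / (1/15) = 1/4.

1/4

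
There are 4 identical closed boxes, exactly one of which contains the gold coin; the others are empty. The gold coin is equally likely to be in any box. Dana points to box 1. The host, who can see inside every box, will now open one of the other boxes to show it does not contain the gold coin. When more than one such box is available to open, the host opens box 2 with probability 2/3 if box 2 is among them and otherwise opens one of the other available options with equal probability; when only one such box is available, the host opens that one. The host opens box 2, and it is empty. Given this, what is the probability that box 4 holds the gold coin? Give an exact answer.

Apply Bayes' rule, conditioning on where the gold coin actually is.
If it is in any of boxes 1, 3, and 4 (prior 1/4 each): box 2 is available, opened with probability 2/3; weight (1/4)·(2/3) = 1/6 each.
If it is in box 2 (prior 1/4): the host opened box 2, so this case is ruled out; weight (1/4)·0 = 0.
The weights sum to 1/2.
So P(the gold coin in box 4 | the host opened box 2) = (1/6) / (1/2) = 1/3.

1/3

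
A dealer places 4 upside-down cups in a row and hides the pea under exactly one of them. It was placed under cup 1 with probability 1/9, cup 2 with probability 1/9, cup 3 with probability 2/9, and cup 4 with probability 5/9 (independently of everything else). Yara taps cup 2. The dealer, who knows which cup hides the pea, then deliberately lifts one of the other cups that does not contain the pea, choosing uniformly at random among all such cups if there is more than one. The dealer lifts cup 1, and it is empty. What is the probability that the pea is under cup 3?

6/23

Consider each possible location of the pea in turn.
If it is under cup 1 (prior 1/9): the dealer opened cup 1, so this case is ruled out; weight (1/9)·0 = 0.
If it is under cup 2 (prior 1/9): the dealer has 3 equally likely choices, so probability 1/3; weight (1/9)·(1/3) = 1/27.
If it is under cup 3 (prior 2/9): the dealer has 2 equally likely choices, so probability 1/2; weight (2/9)·(1/2) = 1/9.
If it is under cup 4 (prior 5/9): the dealer has 2 equally likely choices, so probability 1/2; weight (5/9)·(1/2) = 5/18.
The weights sum to 23/54.
So P(the pea under cup 3 | the dealer opened cup 1) = (1/9) / (23/54) = 6/23.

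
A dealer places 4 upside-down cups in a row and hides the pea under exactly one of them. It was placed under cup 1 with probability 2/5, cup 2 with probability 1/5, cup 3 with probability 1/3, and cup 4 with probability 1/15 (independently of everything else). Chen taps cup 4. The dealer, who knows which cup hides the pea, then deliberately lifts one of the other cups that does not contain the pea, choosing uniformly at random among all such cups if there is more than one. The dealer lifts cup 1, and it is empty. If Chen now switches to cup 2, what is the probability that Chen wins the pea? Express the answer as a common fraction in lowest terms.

Condition on the true location of the pea.
If it is under cup 1 (prior 2/5): the dealer opened cup 1, so this case is ruled out; weight (2/5)·0 = 0.
If it is under cup 2 (prior 1/5): the dealer has 2 equally likely choices, so probability 1/2; weight (1/5)·(1/2) = 1/10.
If it is under cup 3 (prior 1/3): the dealer has 2 equally likely choices, so probability 1/2; weight (1/3)·(1/2) = 1/6.
If it is under cup 4 (prior 1/15): the dealer has 3 equally likely choices, so probability 1/3; weight (1/15)·(1/3) = 1/45.
The weights sum to 13/45.
So P(the pea under cup 2 | the dealer opened cup 1) = (1/10) / (13/45) = 9/26.

9/26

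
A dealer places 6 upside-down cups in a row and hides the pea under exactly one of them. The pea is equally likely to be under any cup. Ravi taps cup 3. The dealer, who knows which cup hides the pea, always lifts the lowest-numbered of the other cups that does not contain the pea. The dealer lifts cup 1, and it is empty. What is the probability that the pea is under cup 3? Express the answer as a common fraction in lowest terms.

1/5

Condition on the true location of the pea.
If it is under cup 1 (prior 1/6): the dealer opened cup 1, so this case is ruled out; weight (1/6)·0 = 0.
If it is under any of cups 2, 3, 4, 5, and 6 (prior 1/6 each): cup 1 is the lowest-numbered option available, probability 1; weight (1/6)·1 = 1/6 each.
The weights sum to 5/6.
So P(the pea under cup 3 | the dealer opened cup 1) = (1/6) / (5/6) = 1/5.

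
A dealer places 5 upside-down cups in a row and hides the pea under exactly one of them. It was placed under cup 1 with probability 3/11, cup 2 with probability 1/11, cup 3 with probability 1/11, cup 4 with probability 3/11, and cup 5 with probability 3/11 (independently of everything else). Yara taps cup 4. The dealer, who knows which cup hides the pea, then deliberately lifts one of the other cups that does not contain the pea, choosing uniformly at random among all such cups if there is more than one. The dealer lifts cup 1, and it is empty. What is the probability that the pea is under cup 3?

Condition on the true location of the pea.
If it is under cup 1 (prior 3/11): the dealer opened cup 1, so this case is ruled out; weight (3/11)·0 = 0.
If it is under either of cups 2 and 3 (prior 1/11 each): the dealer has 3 equally likely choices, so probability 1/3; weight (1/11)·(1/3) = 1/33 each.
If it is under cup 4 (prior 3/11): the dealer has 4 equally likely choices, so probability 1/4; weight (3/11)·(1/4) = 3/44.
If it is under cup 5 (prior 3/11): the dealer has 3 equally likely choices, so probability 1/3; weight (3/11)·(1/3) = 1/11.
The weights sum to 29/132.
So P(the pea under cup 3 | the dealer opened cup 1) = (1/33) / (29/132) = 4/29.

4/29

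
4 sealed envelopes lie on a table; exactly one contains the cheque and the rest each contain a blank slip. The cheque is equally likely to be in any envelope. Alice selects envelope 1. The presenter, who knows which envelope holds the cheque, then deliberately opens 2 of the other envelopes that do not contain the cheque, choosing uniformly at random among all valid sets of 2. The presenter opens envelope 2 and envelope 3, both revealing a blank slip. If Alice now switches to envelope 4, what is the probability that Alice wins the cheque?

3/4

Condition on the true location of the cheque.
If it is in envelope 1 (prior 1/4): the presenter has 3 equally likely choices, so probability 1/3; weight (1/4)·(1/3) = 1/12.
If it is in either of envelopes 2 and 3 (prior 1/4 each): that envelope was opened and seen not to hold the prize — ruled out; weight (1/4)·0 = 0 each.
If it is in envelope 4 (prior 1/4): the presenter has no choice, probability 1; weight (1/4)·1 = 1/4.
The weights sum to 1/3.
So P(the cheque in envelope 4 | the presenter opened envelope 2 and envelope 3) = (1/4) / (1/3) = 3/4.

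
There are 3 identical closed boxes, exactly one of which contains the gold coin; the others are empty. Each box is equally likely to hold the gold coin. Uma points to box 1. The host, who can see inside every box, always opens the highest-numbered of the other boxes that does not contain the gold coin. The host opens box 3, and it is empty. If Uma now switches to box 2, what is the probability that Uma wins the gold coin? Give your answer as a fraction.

Condition on the true location of the gold coin.
If it is in either of boxes 1 and 2 (prior 1/3 each): box 3 is the highest-numbered option available, probability 1; weight (1/3)·1 = 1/3 each.
If it is in box 3 (prior 1/3): the host opened box 3, so this case is ruled out; weight (1/3)·0 = 0.
The weights sum to 2/3.
So P(the gold coin in box 2 | the host opened box 3) = (1/3) / (2/3) = 1/2.

1/2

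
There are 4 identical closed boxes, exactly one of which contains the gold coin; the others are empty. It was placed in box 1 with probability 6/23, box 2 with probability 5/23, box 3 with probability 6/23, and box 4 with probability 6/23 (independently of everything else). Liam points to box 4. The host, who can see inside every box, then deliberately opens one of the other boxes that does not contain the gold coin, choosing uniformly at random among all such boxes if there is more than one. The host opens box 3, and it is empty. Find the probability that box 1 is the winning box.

Apply Bayes' rule, conditioning on where the gold coin actually is.
If it is in box 1 (prior 6/23): the host has 2 equally likely choices, so probability 1/2; weight (6/23)·(1/2) = 3/23.
If it is in box 2 (prior 5/23): the host has 2 equally likely choices, so probability 1/2; weight (5/23)·(1/2) = 5/46.
If it is in box 3 (prior 6/23): the host opened box 3, so this case is ruled out; weight (6/23)·0 = 0.
If it is in box 4 (prior 6/23): the host has 3 equally likely choices, so probability 1/3; weight (6/23)·(1/3) = 2/23.
The weights sum to 15/46.
So P(the gold coin in box 1 | the host opened box 3) = (3/23) / (15/46) = 2/5.

2/5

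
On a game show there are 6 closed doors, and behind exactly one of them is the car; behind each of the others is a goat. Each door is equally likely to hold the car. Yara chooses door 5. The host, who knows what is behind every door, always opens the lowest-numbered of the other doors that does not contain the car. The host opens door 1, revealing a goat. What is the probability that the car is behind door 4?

1/5

Consider each possible location of the car in turn.
If it is behind door 1 (prior 1/6): the host opened door 1, so this case is ruled out; weight (1/6)·0 = 0.
If it is behind any of doors 2, 3, 4, 5, and 6 (prior 1/6 each): door 1 is the lowest-numbered option available, probability 1; weight (1/6)·1 = 1/6 each.
The weights sum to 5/6.
So P(the car behind door 4 | the host opened door 1) = (1/6) / (5/6) = 1/5.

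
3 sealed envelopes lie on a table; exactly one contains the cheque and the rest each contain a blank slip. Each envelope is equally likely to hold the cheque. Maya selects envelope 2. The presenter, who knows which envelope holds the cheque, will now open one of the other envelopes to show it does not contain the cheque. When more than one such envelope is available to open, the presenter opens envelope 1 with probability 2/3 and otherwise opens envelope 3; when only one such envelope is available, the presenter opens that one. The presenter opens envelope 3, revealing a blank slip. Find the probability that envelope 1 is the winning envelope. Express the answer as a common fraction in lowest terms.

Apply Bayes' rule, conditioning on where the cheque actually is.
If it is in envelope 1 (prior 1/3): only envelope 3 is available, probability 1; weight (1/3)·1 = 1/3.
If it is in envelope 2 (prior 1/3): envelope 1 is available but not opened, probability 1/3; weight (1/3)·(1/3) = 1/9.
If it is in envelope 3 (prior 1/3): the presenter opened envelope 3, so this case is ruled out; weight (1/3)·0 = 0.
The weights sum to 4/9.
So P(the cheque in envelope 1 | the presenter opened envelope 3) = (1/3) / (4/9) = 3/4.

3/4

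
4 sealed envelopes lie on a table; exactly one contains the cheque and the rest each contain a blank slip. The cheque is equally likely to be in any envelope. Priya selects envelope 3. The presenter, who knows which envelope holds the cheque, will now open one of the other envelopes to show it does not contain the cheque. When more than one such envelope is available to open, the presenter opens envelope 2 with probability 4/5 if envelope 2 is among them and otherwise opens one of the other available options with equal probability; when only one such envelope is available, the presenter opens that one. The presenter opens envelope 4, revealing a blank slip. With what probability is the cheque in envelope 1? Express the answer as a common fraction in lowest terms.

1/4

Condition on the true location of the cheque.
If it is in envelope 1 (prior 1/4): envelope 2 is available but not opened, probability 1/5; weight (1/4)·(1/5) = 1/20.
If it is in envelope 2 (prior 1/4): envelope 2 holds the prize so is unavailable; the presenter chooses uniformly among the 2 others, probability 1/2; weight (1/4)·(1/2) = 1/8.
If it is in envelope 3 (prior 1/4): envelope 2 is available but not opened; envelope 4 gets probability (1 − 4/5)/2 = 1/10; weight (1/4)·(1/10) = 1/40.
If it is in envelope 4 (prior 1/4): the presenter opened envelope 4, so this case is ruled out; weight (1/4)·0 = 0.
The weights sum to 1/5.
So P(the cheque in envelope 1 | the presenter opened envelope 4) = (1/20) / (1/5) = 1/4.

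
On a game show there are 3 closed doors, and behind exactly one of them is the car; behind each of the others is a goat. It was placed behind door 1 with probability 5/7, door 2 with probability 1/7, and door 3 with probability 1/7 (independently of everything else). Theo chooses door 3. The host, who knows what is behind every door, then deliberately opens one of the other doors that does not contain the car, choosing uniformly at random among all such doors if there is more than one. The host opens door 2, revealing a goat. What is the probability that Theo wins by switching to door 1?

Condition on the true location of the car.
If it is behind door 1 (prior 5/7): the host has no choice, probability 1; weight (5/7)·1 = 5/7.
If it is behind door 2 (prior 1/7): the host opened door 2, so this case is ruled out; weight (1/7)·0 = 0.
If it is behind door 3 (prior 1/7): the host has 2 equally likely choices, so probability 1/2; weight (1/7)·(1/2) = 1/14.
The weights sum to 11/14.
So P(the car behind door 1 | the host opened door 2) = (5/7) / (11/14) = 10/11.

10/11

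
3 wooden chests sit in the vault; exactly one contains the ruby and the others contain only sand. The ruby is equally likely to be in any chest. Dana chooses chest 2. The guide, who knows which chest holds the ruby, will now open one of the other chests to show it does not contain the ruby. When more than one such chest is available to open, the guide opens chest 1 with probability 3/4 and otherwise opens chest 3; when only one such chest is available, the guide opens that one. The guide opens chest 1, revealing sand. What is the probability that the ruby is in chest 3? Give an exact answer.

4/7

Apply Bayes' rule, conditioning on where the ruby actually is.
If it is in chest 1 (prior 1/3): the guide opened chest 1, so this case is ruled out; weight (1/3)·0 = 0.
If it is in chest 2 (prior 1/3): chest 1 is available, opened with probability 3/4; weight (1/3)·(3/4) = 1/4.
If it is in chest 3 (prior 1/3): only chest 1 is available, probability 1; weight (1/3)·1 = 1/3.
The weights sum to 7/12.
So P(the ruby in chest 3 | the guide opened chest 1) = (1/3) / (7/12) = 4/7.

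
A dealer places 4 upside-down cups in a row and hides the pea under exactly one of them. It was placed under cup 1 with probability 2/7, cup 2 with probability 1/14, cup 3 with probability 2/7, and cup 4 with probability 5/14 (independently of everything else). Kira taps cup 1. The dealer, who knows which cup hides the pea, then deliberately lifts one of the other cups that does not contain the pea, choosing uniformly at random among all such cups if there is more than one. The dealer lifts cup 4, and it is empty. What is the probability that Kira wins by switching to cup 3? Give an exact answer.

12/23

Consider each possible location of the pea in turn.
If it is under cup 1 (prior 2/7): the dealer has 3 equally likely choices, so probability 1/3; weight (2/7)·(1/3) = 2/21.
If it is under cup 2 (prior 1/14): the dealer has 2 equally likely choices, so probability 1/2; weight (1/14)·(1/2) = 1/28.
If it is under cup 3 (prior 2/7): the dealer has 2 equally likely choices, so probability 1/2; weight (2/7)·(1/2) = 1/7.
If it is under cup 4 (prior 5/14): the dealer opened cup 4, so this case is ruled out; weight (5/14)·0 = 0.
The weights sum to 23/84.
So P(the pea under cup 3 | the dealer opened cup 4) = (1/7) / (23/84) = 12/23.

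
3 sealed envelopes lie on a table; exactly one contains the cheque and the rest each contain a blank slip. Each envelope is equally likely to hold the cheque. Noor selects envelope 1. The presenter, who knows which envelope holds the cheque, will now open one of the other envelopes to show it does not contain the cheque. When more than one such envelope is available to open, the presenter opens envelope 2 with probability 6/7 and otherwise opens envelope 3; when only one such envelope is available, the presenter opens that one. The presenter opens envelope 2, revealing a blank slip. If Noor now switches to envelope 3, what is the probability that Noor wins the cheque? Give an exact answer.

7/13

Consider each possible location of the cheque in turn.
If it is in envelope 1 (prior 1/3): envelope 2 is available, opened with probability 6/7; weight (1/3)·(6/7) = 2/7.
If it is in envelope 2 (prior 1/3): the presenter opened envelope 2, so this case is ruled out; weight (1/3)·0 = 0.
If it is in envelope 3 (prior 1/3): only envelope 2 is available, probability 1; weight (1/3)·1 = 1/3.
The weights sum to 13/21.
So P(the cheque in envelope 3 | the presenter opened envelope 2) = (1/3) / (13/21) = 7/13.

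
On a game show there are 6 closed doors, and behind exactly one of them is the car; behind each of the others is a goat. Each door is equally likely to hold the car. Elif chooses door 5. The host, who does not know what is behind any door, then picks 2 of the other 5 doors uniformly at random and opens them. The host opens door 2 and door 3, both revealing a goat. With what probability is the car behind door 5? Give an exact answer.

Apply Bayes' rule, conditioning on where the car actually is.
If it is behind any of doors 1, 4, 5, and 6 (prior 1/6 each): the host picks exactly this set with probability 1/10 regardless, and none is the prize; weight (1/6)·(1/10) = 1/60 each.
If it is behind either of doors 2 and 3 (prior 1/6 each): that door was opened and seen not to hold the prize — ruled out; weight (1/6)·0 = 0 each.
The weights sum to 1/15.
So P(the car behind door 5 | the host opened door 2 and door 3) = (1/60) / (1/15) = 1/4.

1/4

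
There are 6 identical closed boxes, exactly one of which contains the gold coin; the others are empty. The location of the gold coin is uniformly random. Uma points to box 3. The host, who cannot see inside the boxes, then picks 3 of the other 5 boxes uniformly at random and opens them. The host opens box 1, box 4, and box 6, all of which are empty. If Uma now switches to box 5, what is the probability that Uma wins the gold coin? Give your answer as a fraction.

1/3

Condition on the true location of the gold coin.
If it is in any of boxes 1, 4, and 6 (prior 1/6 each): that box was opened and seen not to hold the prize — ruled out; weight (1/6)·0 = 0 each.
If it is in any of boxes 2, 3, and 5 (prior 1/6 each): the host picks exactly this set with probability 1/10 regardless, and none is the prize; weight (1/6)·(1/10) = 1/60 each.
The weights sum to 1/20.
So P(the gold coin in box 5 | the host opened box 1, box 4, and box 6) = (1/60) / (1/20) = 1/3.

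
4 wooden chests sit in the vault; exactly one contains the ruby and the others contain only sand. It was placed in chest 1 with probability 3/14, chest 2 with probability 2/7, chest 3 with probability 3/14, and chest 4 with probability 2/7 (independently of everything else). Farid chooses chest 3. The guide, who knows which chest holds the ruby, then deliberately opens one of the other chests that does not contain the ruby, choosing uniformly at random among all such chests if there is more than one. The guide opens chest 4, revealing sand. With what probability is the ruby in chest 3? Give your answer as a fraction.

2/9

Condition on the true location of the ruby.
If it is in chest 1 (prior 3/14): the guide has 2 equally likely choices, so probability 1/2; weight (3/14)·(1/2) = 3/28.
If it is in chest 2 (prior 2/7): the guide has 2 equally likely choices, so probability 1/2; weight (2/7)·(1/2) = 1/7.
If it is in chest 3 (prior 3/14): the guide has 3 equally likely choices, so probability 1/3; weight (3/14)·(1/3) = 1/14.
If it is in chest 4 (prior 2/7): the guide opened chest 4, so this case is ruled out; weight (2/7)·0 = 0.
The weights sum to 9/28.
So P(the ruby in chest 3 | the guide opened chest 4) = (1/14) / (9/28) = 2/9.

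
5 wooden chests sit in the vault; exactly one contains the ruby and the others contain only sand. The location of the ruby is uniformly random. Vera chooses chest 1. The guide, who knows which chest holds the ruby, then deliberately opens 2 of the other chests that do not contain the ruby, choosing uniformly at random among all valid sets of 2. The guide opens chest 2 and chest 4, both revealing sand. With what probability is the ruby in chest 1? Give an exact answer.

1/5

Consider each possible location of the ruby in turn.
If it is in chest 1 (prior 1/5): the guide has 6 equally likely choices, so probability 1/6; weight (1/5)·(1/6) = 1/30.
If it is in either of chests 2 and 4 (prior 1/5 each): that chest was opened and seen not to hold the prize — ruled out; weight (1/5)·0 = 0 each.
If it is in either of chests 3 and 5 (prior 1/5 each): the guide has 3 equally likely choices, so probability 1/3; weight (1/5)·(1/3) = 1/15 each.
The weights sum to 1/6.
So P(the ruby in chest 1 | the guide opened chest 2 and chest 4) = (1/30) / (1/6) = 1/5.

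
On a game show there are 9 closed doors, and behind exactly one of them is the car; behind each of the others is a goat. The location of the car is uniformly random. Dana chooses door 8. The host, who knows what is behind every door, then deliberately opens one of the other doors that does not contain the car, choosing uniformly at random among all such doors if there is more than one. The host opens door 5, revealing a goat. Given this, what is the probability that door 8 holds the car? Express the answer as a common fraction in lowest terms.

1/9

Consider each possible location of the car in turn.
If it is behind any of doors 1, 2, 3, 4, 6, 7, and 9 (prior 1/9 each): the host has 7 equally likely choices, so probability 1/7; weight (1/9)·(1/7) = 1/63 each.
If it is behind door 5 (prior 1/9): the host opened door 5, so this case is ruled out; weight (1/9)·0 = 0.
If it is behind door 8 (prior 1/9): the host has 8 equally likely choices, so probability 1/8; weight (1/9)·(1/8) = 1/72.
The weights sum to 1/8.
So P(the car behind door 8 | the host opened door 5) = (1/72) / (1/8) = 1/9.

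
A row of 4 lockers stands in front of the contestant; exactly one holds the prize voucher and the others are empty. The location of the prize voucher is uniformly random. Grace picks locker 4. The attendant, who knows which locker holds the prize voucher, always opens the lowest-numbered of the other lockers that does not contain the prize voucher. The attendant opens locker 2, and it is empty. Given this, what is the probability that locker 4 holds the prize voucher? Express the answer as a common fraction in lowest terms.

0

Consider each possible location of the prize voucher in turn.
If it is in locker 1 (prior 1/4): locker 2 is the lowest-numbered option available, probability 1; weight (1/4)·1 = 1/4.
If it is in locker 2 (prior 1/4): the attendant opened locker 2, so this case is ruled out; weight (1/4)·0 = 0.
If it is in either of lockers 3 and 4 (prior 1/4 each): the attendant would have opened locker 1 instead, probability 0; weight (1/4)·0 = 0 each.
The weights sum to 1/4.
So P(the prize voucher in locker 4 | the attendant opened locker 2) = 0 / (1/4) = 0.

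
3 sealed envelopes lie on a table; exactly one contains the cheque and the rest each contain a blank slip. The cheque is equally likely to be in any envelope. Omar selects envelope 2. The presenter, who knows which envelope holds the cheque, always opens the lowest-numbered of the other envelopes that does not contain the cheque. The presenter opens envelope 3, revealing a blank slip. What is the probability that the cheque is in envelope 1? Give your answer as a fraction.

Apply Bayes' rule, conditioning on where the cheque actually is.
If it is in envelope 1 (prior 1/3): envelope 3 is the lowest-numbered option available, probability 1; weight (1/3)·1 = 1/3.
If it is in envelope 2 (prior 1/3): the presenter would have opened envelope 1 instead, probability 0; weight (1/3)·0 = 0.
If it is in envelope 3 (prior 1/3): the presenter opened envelope 3, so this case is ruled out; weight (1/3)·0 = 0.
The weights sum to 1/3.
So P(the cheque in envelope 1 | the presenter opened envelope 3) = (1/3) / (1/3) = 1.

1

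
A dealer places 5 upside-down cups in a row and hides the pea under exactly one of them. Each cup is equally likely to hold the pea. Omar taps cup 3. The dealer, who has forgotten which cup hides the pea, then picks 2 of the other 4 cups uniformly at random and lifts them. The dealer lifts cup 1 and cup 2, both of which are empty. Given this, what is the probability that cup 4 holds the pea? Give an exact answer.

Apply Bayes' rule, conditioning on where the pea actually is.
If it is under either of cups 1 and 2 (prior 1/5 each): that cup was opened and seen not to hold the prize — ruled out; weight (1/5)·0 = 0 each.
If it is under any of cups 3, 4, and 5 (prior 1/5 each): the dealer picks exactly this set with probability 1/6 regardless, and none is the prize; weight (1/5)·(1/6) = 1/30 each.
The weights sum to 1/10.
So P(the pea under cup 4 | the dealer opened cup 1 and cup 2) = (1/30) / (1/10) = 1/3.

1/3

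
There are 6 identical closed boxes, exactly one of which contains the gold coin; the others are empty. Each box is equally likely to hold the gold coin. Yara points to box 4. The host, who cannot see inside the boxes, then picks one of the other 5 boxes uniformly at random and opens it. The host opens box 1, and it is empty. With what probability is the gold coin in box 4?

Consider each possible location of the gold coin in turn.
If it is in box 1 (prior 1/6): the host opened box 1, so this case is ruled out; weight (1/6)·0 = 0.
If it is in any of boxes 2, 3, 4, 5, and 6 (prior 1/6 each): the host picks box 1 with probability 1/5 regardless, and it is not the prize; weight (1/6)·(1/5) = 1/30 each.
The weights sum to 1/6.
So P(the gold coin in box 4 | the host opened box 1) = (1/30) / (1/6) = 1/5.

1/5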